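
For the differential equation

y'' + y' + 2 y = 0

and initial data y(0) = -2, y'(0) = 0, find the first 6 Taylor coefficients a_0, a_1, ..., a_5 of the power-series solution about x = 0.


Ansatz: y(x) = sum_{n>=0} a_n x^n, so y'(x) = sum_{n>=1} n a_n x^(n-1) and y''(x) = sum_{n>=2} n(n-1) a_n x^(n-2).
Substitute into P(x) y'' + Q(x) y' + R(x) y = 0 with P(x) = 1, Q(x) = 1, R(x) = 2, and match powers of x.
Initial conditions: a_0 = -2, a_1 = 0.
Setting the coefficient of each power of x to zero and solving order by order (substituting the coefficients already found):
  x^0: 2 a_2 + a_1 + 2 a_0 = 0  ->  2 a_2 = -a_1 - 2 a_0 = 4  ->  a_2 = 2
  x^1: 6 a_3 + 2 a_2 + 2 a_1 = 0  ->  6 a_3 = -2 a_2 - 2 a_1 = -4  ->  a_3 = -2/3
  x^2: 12 a_4 + 3 a_3 + 2 a_2 = 0  ->  12 a_4 = -3 a_3 - 2 a_2 = -2  ->  a_4 = -1/6
  x^3: 20 a_5 + 4 a_4 + 2 a_3 = 0  ->  20 a_5 = -4 a_4 - 2 a_3 = 2  ->  a_5 = 1/10
Truncated series: y(x) = -2 + 2 x^2 - (2/3) x^3 - (1/6) x^4 + (1/10) x^5 + O(x^6).

a_0 = -2; a_1 = 0; a_2 = 2; a_3 = -2/3; a_4 = -1/6; a_5 = 1/10


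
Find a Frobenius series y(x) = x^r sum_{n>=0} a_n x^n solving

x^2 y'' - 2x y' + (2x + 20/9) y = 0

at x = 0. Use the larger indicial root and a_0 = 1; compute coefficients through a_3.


Write in Frobenius form y'' + (p(x)/x) y' + (q(x)/x^2) y = 0:
  p(x) = -2,  q(x) = 2x + 20/9.
Indicial equation: r(r-1) + (-2) r + (20/9) = 0 -> roots r_1 = 5/3, r_2 = 4/3.
Take r = r_1 = 5/3. Let y(x) = x^r sum_{n>=0} a_n x^n with a_0 = 1.
Substitute y = x^r sum a_n x^n and match x^{r+n}. The recurrence is
  D(n) a_n + 2 a_{n-1} = 0,  where D(n) = (r+n)(r+n-1) + (-2)(r+n) + (20/9).
  a_n = -2 / D(n) * a_{n-1}.
Since the indicial polynomial factors as (r - r_1)(r - r_2), D(n) = (r_1 + n - r_1)(r_1 + n - r_2) = n(n + 1/3).
Evaluating step by step (a_0 = 1):
  n = 1: D(1) = 1(1 + 1/3) = 4/3; numerator = -2(1) = -2; a_1 = (-2)/(4/3) = -3/2
  n = 2: D(2) = 2(2 + 1/3) = 14/3; numerator = -2(-3/2) = 3; a_2 = (3)/(14/3) = 9/14
  n = 3: D(3) = 3(3 + 1/3) = 10; numerator = -2(9/14) = -9/7; a_3 = (-9/7)/(10) = -9/70

r = 5/3; a_0 = 1; a_1 = -3/2; a_2 = 9/14; a_3 = -9/70


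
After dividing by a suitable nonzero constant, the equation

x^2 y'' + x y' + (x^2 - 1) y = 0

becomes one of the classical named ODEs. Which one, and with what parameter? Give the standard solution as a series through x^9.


The equation is already in a standard form:  x^2 y'' + x y' + (x^2 - 1) y = 0.
This matches the Bessel equation x^2 y'' + x y' + (x^2 - nu^2) y = 0 with nu^2 = 1, so nu = 1; the solution bounded at x = 0 is J_1(x).
Frobenius at x = 0: indicial roots ±nu; for r = nu the recurrence k(k + 2nu) c_k = -c_{k-2} gives the standard series J_nu(x) = sum_{k>=0} (-1)^k / (k! (k+nu)!) (x/2)^(2k+nu). Evaluate the first 5 terms:
  k = 0: (-1)^0 / (0! * 1! * 2^1) x^1 = 1/(1*1*2) x^1 = (1/2) x^1
  k = 1: (-1)^1 / (1! * 2! * 2^3) x^3 = -1/(1*2*8) x^3 = (-1/16) x^3
  k = 2: (-1)^2 / (2! * 3! * 2^5) x^5 = 1/(2*6*32) x^5 = (1/384) x^5
  k = 3: (-1)^3 / (3! * 4! * 2^7) x^7 = -1/(6*24*128) x^7 = (-1/18432) x^7
  k = 4: (-1)^4 / (4! * 5! * 2^9) x^9 = 1/(24*120*512) x^9 = (1/1474560) x^9
Hence J_1(x) = x^9/1474560 - x^7/18432 + x^5/384 - x^3/16 + x/2 + ....

J_1(x); series = x^9/1474560 - x^7/18432 + x^5/384 - x^3/16 + x/2


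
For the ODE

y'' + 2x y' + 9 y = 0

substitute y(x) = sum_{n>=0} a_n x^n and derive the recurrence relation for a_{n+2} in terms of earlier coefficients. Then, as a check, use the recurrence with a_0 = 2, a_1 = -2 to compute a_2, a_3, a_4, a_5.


Substitute y = sum_n a_n x^n.
y''(x) has coefficient (n+2)(n+1) a_{n+2} at x^n;
2 x y'(x) has coefficient 2 n a_n at x^n (shift);
9 y(x) has coefficient 9 a_n at x^n.
Matching x^n: (n+2)(n+1) a_{n+2} + (2n + 9) a_n = 0.
Thus a_{n+2} = (-2n - 9) / ((n+1)(n+2)) * a_n.

Check with a_0 = 2, a_1 = -2 (apply the recurrence for n = 0, 1, 2, 3): a_0 = 2, a_1 = -2, a_2 = -9, a_3 = 11/3, a_4 = 39/4, a_5 = -11/4.

a_(n+2) = (-2n - 9) / ((n+1)(n+2)) * a_n; check: a_0 = 2, a_1 = -2, a_2 = -9, a_3 = 11/3, a_4 = 39/4, a_5 = -11/4


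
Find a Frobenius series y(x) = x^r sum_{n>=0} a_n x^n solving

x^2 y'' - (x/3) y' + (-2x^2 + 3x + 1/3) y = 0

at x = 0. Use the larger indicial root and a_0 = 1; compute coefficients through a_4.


Write in Frobenius form y'' + (p(x)/x) y' + (q(x)/x^2) y = 0:
  p(x) = -1/3,  q(x) = -2x^2 + 3x + 1/3.
Indicial equation: r(r-1) + (-1/3) r + (1/3) = 0 -> roots r_1 = 1, r_2 = 1/3.
Take r = r_1 = 1. Let y(x) = x^r sum_{n>=0} a_n x^n with a_0 = 1.
Substitute y = x^r sum a_n x^n and match x^{r+n}. The recurrence is
  D(n) a_n + 3 a_{n-1} - 2 a_{n-2} = 0,  where D(n) = (r+n)(r+n-1) + (-1/3)(r+n) + (1/3).
  a_n = [-3 a_{n-1} + 2 a_{n-2}] / D(n).
Since the indicial polynomial factors as (r - r_1)(r - r_2), D(n) = (r_1 + n - r_1)(r_1 + n - r_2) = n(n + 2/3).
Evaluating step by step (a_0 = 1):
  n = 1: D(1) = 1(1 + 2/3) = 5/3; numerator = -3(1) = -3; a_1 = (-3)/(5/3) = -9/5
  n = 2: D(2) = 2(2 + 2/3) = 16/3; numerator = -3(-9/5) + 2(1) = 37/5; a_2 = (37/5)/(16/3) = 111/80
  n = 3: D(3) = 3(3 + 2/3) = 11; numerator = -3(111/80) + 2(-9/5) = -621/80; a_3 = (-621/80)/(11) = -621/880
  n = 4: D(4) = 4(4 + 2/3) = 56/3; numerator = -3(-621/880) + 2(111/80) = 861/176; a_4 = (861/176)/(56/3) = 369/1408

r = 1; a_0 = 1; a_1 = -9/5; a_2 = 111/80; a_3 = -621/880; a_4 = 369/1408


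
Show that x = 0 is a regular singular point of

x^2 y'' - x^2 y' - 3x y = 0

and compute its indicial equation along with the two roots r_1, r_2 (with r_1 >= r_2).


Divide by x^2 to reach normal form y'' + P_1(x) y' + P_2(x) y = 0 with P_1(x) = -1 and P_2(x) = -3/x.
x = 0 is a singular point because the y-coefficient -3/x has a pole at x = 0.
It is a regular singular point because x P_1(x) = p(x) = -x and x^2 P_2(x) = q(x) = -3x are polynomials, hence analytic at x = 0.
p(0) = 0,  q(0) = 0.
Indicial equation: r(r-1) + p(0) r + q(0) = 0, i.e. r^2 + (p(0) - 1) r + q(0) = 0, i.e. r^2 - 1 r = 0.
Discriminant: (-1)^2 - 4(0) = 1, so r = (1 ± 1)/2.
Solving: r_1 = 1, r_2 = 0.

indicial: r^2 - 1 r = 0; roots r_1 = 1, r_2 = 0


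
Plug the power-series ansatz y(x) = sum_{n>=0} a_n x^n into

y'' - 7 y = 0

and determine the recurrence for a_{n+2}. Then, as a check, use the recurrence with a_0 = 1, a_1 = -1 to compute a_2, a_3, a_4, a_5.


Substitute y = sum_n a_n x^n into y'' + (const) y = 0.
y''(x) = sum_{n>=0} (n+2)(n+1) a_{n+2} x^n.
The ODE becomes sum_n [(n+2)(n+1) a_{n+2} - 7 a_n] x^n = 0.
Setting each coefficient to zero gives the recurrence:
  (n+2)(n+1) a_{n+2} - 7 a_n = 0,
  a_{n+2} = 7 / ((n+1)(n+2)) a_n.

Check with a_0 = 1, a_1 = -1 (apply the recurrence for n = 0, 1, 2, 3): a_0 = 1, a_1 = -1, a_2 = 7/2, a_3 = -7/6, a_4 = 49/24, a_5 = -49/120.

a_{n+2} = 7/((n+1)(n+2)) * a_n; check: a_0 = 1, a_1 = -1, a_2 = 7/2, a_3 = -7/6, a_4 = 49/24, a_5 = -49/120


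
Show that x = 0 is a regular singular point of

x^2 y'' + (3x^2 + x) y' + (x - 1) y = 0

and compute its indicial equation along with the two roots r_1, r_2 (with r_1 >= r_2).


Divide by x^2 to reach normal form y'' + P_1(x) y' + P_2(x) y = 0 with P_1(x) = 3 + 1/x and P_2(x) = 1/x - 1/x^2.
x = 0 is a singular point because the y'-coefficient 3 + 1/x has a pole at x = 0 and the y-coefficient 1/x - 1/x^2 has a pole at x = 0.
It is a regular singular point because x P_1(x) = p(x) = 3x + 1 and x^2 P_2(x) = q(x) = x - 1 are polynomials, hence analytic at x = 0.
p(0) = 1,  q(0) = -1.
Indicial equation: r(r-1) + p(0) r + q(0) = 0, i.e. r^2 + (p(0) - 1) r + q(0) = 0, i.e. r^2 - 1 = 0.
Discriminant: (0)^2 - 4(-1) = 4, so r = (0 ± 2)/2.
Solving: r_1 = 1, r_2 = -1.

indicial: r^2 - 1 = 0; roots r_1 = 1, r_2 = -1


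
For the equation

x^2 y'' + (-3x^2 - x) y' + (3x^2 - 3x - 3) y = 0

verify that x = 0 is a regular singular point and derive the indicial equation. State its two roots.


Divide by x^2 to reach normal form y'' + P_1(x) y' + P_2(x) y = 0 with P_1(x) = -3 - 1/x and P_2(x) = 3 - 3/x - 3/x^2.
x = 0 is a singular point because the y'-coefficient -3 - 1/x has a pole at x = 0 and the y-coefficient 3 - 3/x - 3/x^2 has a pole at x = 0.
It is a regular singular point because x P_1(x) = p(x) = -3x - 1 and x^2 P_2(x) = q(x) = 3x^2 - 3x - 3 are polynomials, hence analytic at x = 0.
p(0) = -1,  q(0) = -3.
Indicial equation: r(r-1) + p(0) r + q(0) = 0, i.e. r^2 + (p(0) - 1) r + q(0) = 0, i.e. r^2 - 2 r - 3 = 0.
Discriminant: (-2)^2 - 4(-3) = 16, so r = (2 ± 4)/2.
Solving: r_1 = 3, r_2 = -1.

indicial: r^2 - 2 r - 3 = 0; roots r_1 = 3, r_2 = -1


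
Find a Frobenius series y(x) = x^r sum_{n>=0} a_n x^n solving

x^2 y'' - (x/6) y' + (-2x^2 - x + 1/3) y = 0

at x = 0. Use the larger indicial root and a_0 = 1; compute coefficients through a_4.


Write in Frobenius form y'' + (p(x)/x) y' + (q(x)/x^2) y = 0:
  p(x) = -1/6,  q(x) = -2x^2 - x + 1/3.
Indicial equation: r(r-1) + (-1/6) r + (1/3) = 0 -> roots r_1 = 2/3, r_2 = 1/2.
Take r = r_1 = 2/3. Let y(x) = x^r sum_{n>=0} a_n x^n with a_0 = 1.
Substitute y = x^r sum a_n x^n and match x^{r+n}. The recurrence is
  D(n) a_n - 1 a_{n-1} - 2 a_{n-2} = 0,  where D(n) = (r+n)(r+n-1) + (-1/6)(r+n) + (1/3).
  a_n = [1 a_{n-1} + 2 a_{n-2}] / D(n).
Since the indicial polynomial factors as (r - r_1)(r - r_2), D(n) = (r_1 + n - r_1)(r_1 + n - r_2) = n(n + 1/6).
Evaluating step by step (a_0 = 1):
  n = 1: D(1) = 1(1 + 1/6) = 7/6; numerator = 1(1) = 1; a_1 = (1)/(7/6) = 6/7
  n = 2: D(2) = 2(2 + 1/6) = 13/3; numerator = 1(6/7) + 2(1) = 20/7; a_2 = (20/7)/(13/3) = 60/91
  n = 3: D(3) = 3(3 + 1/6) = 19/2; numerator = 1(60/91) + 2(6/7) = 216/91; a_3 = (216/91)/(19/2) = 432/1729
  n = 4: D(4) = 4(4 + 1/6) = 50/3; numerator = 1(432/1729) + 2(60/91) = 2712/1729; a_4 = (2712/1729)/(50/3) = 4068/43225

r = 2/3; a_0 = 1; a_1 = 6/7; a_2 = 60/91; a_3 = 432/1729; a_4 = 4068/43225


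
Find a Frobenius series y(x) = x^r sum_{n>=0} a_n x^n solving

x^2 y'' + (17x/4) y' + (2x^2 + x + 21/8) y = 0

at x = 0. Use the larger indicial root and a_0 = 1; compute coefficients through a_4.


Write in Frobenius form y'' + (p(x)/x) y' + (q(x)/x^2) y = 0:
  p(x) = 17/4,  q(x) = 2x^2 + x + 21/8.
Indicial equation: r(r-1) + (17/4) r + (21/8) = 0 -> roots r_1 = -3/2, r_2 = -7/4.
Take r = r_1 = -3/2. Let y(x) = x^r sum_{n>=0} a_n x^n with a_0 = 1.
Substitute y = x^r sum a_n x^n and match x^{r+n}. The recurrence is
  D(n) a_n + 1 a_{n-1} + 2 a_{n-2} = 0,  where D(n) = (r+n)(r+n-1) + (17/4)(r+n) + (21/8).
  a_n = [-1 a_{n-1} - 2 a_{n-2}] / D(n).
Since the indicial polynomial factors as (r - r_1)(r - r_2), D(n) = (r_1 + n - r_1)(r_1 + n - r_2) = n(n + 1/4).
Evaluating step by step (a_0 = 1):
  n = 1: D(1) = 1(1 + 1/4) = 5/4; numerator = -1(1) = -1; a_1 = (-1)/(5/4) = -4/5
  n = 2: D(2) = 2(2 + 1/4) = 9/2; numerator = -1(-4/5) - 2(1) = -6/5; a_2 = (-6/5)/(9/2) = -4/15
  n = 3: D(3) = 3(3 + 1/4) = 39/4; numerator = -1(-4/15) - 2(-4/5) = 28/15; a_3 = (28/15)/(39/4) = 112/585
  n = 4: D(4) = 4(4 + 1/4) = 17; numerator = -1(112/585) - 2(-4/15) = 40/117; a_4 = (40/117)/(17) = 40/1989

r = -3/2; a_0 = 1; a_1 = -4/5; a_2 = -4/15; a_3 = 112/585; a_4 = 40/1989


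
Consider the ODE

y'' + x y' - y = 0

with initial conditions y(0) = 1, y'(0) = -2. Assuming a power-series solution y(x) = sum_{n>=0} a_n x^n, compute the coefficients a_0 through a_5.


Ansatz: y(x) = sum_{n>=0} a_n x^n, so y'(x) = sum_{n>=1} n a_n x^(n-1) and y''(x) = sum_{n>=2} n(n-1) a_n x^(n-2).
Substitute into P(x) y'' + Q(x) y' + R(x) y = 0 with P(x) = 1, Q(x) = x, R(x) = -1, and match powers of x.
Initial conditions: a_0 = 1, a_1 = -2.
Setting the coefficient of each power of x to zero and solving order by order (substituting the coefficients already found):
  x^0: 2 a_2 - a_0 = 0  ->  2 a_2 = a_0 = 1  ->  a_2 = 1/2
  x^1: 6 a_3 = 0  ->  a_3 = 0
  x^2: 12 a_4 + a_2 = 0  ->  12 a_4 = -a_2 = -1/2  ->  a_4 = -1/24
  x^3: 20 a_5 + 2 a_3 = 0  ->  20 a_5 = -2 a_3 = 0  ->  a_5 = 0
Truncated series: y(x) = 1 - 2 x + (1/2) x^2 - (1/24) x^4 + O(x^6).

a_0 = 1; a_1 = -2; a_2 = 1/2; a_3 = 0; a_4 = -1/24; a_5 = 0


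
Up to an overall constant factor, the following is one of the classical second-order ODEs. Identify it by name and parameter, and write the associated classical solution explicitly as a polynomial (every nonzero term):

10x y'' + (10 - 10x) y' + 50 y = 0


All three coefficients share the factor 10; dividing through by 10 gives  x y'' + (1 - x) y' + 5 y = 0.
This matches the Laguerre equation x y'' + (1 - x) y' + n y = 0 with n = 5; the polynomial solution is L_5(x).
With y = sum_k a_k x^k, matching x^k gives (k+1)k a_{k+1} + (k+1) a_{k+1} - k a_k + n a_k = 0, i.e. (k+1)^2 a_{k+1} = (k - n) a_k = (k - 5) a_k. The right side vanishes at k = 5, so the series terminates at degree 5.
Standard normalization L_n(0) = 1 gives a_0 = 1. Work upward with a_{k+1} = (k - 5) a_k / (k+1)^2:
  a_1 = (0 - 5)(1) / 1^2 = -5/1 = -5
  a_2 = (1 - 5)(-5) / 2^2 = 20/4 = 5
  a_3 = (2 - 5)(5) / 3^2 = -15/9 = -5/3
  a_4 = (3 - 5)(-5/3) / 4^2 = (10/3)/16 = 5/24
  a_5 = (4 - 5)(5/24) / 5^2 = (-5/24)/25 = -1/120
Hence L_5(x) = -x^5/120 + 5 x^4/24 - 5 x^3/3 + 5 x^2 - 5 x + 1.

L_5(x); series = -x^5/120 + 5 x^4/24 - 5 x^3/3 + 5 x^2 - 5 x + 1


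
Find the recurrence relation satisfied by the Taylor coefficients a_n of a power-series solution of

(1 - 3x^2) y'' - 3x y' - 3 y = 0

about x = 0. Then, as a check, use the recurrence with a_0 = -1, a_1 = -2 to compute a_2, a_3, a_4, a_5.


Substitute y = sum_n a_n x^n.
(1 - 3 x^2) y'' contributes (n+2)(n+1) a_{n+2} - 3 n(n-1) a_n at x^n.
-3 x y'(x) contributes -3 n a_n at x^n.
-3 y(x) contributes -3 a_n at x^n.
Matching x^n: (n+2)(n+1) a_{n+2} + (-3 n(n-1) - 3 n - 3) a_n = 0.
Thus a_{n+2} = (3 n(n-1) + 3 n + 3) / ((n+1)(n+2)) * a_n.

Check with a_0 = -1, a_1 = -2 (apply the recurrence for n = 0, 1, 2, 3): a_0 = -1, a_1 = -2, a_2 = -3/2, a_3 = -2, a_4 = -15/8, a_5 = -3.

a_(n+2) = (3 n(n-1) + 3 n + 3) / ((n+1)(n+2)) * a_n; check: a_0 = -1, a_1 = -2, a_2 = -3/2, a_3 = -2, a_4 = -15/8, a_5 = -3


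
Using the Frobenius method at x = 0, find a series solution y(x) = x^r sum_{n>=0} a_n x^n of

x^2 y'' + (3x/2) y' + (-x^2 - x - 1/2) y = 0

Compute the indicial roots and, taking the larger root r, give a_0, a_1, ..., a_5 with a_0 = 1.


Write in Frobenius form y'' + (p(x)/x) y' + (q(x)/x^2) y = 0:
  p(x) = 3/2,  q(x) = -x^2 - x - 1/2.
Indicial equation: r(r-1) + (3/2) r + (-1/2) = 0 -> roots r_1 = 1/2, r_2 = -1.
Take r = r_1 = 1/2. Let y(x) = x^r sum_{n>=0} a_n x^n with a_0 = 1.
Substitute y = x^r sum a_n x^n and match x^{r+n}. The recurrence is
  D(n) a_n - 1 a_{n-1} - 1 a_{n-2} = 0,  where D(n) = (r+n)(r+n-1) + (3/2)(r+n) + (-1/2).
  a_n = [1 a_{n-1} + 1 a_{n-2}] / D(n).
Since the indicial polynomial factors as (r - r_1)(r - r_2), D(n) = (r_1 + n - r_1)(r_1 + n - r_2) = n(n + 3/2).
Evaluating step by step (a_0 = 1):
  n = 1: D(1) = 1(1 + 3/2) = 5/2; numerator = 1(1) = 1; a_1 = (1)/(5/2) = 2/5
  n = 2: D(2) = 2(2 + 3/2) = 7; numerator = 1(2/5) + 1(1) = 7/5; a_2 = (7/5)/(7) = 1/5
  n = 3: D(3) = 3(3 + 3/2) = 27/2; numerator = 1(1/5) + 1(2/5) = 3/5; a_3 = (3/5)/(27/2) = 2/45
  n = 4: D(4) = 4(4 + 3/2) = 22; numerator = 1(2/45) + 1(1/5) = 11/45; a_4 = (11/45)/(22) = 1/90
  n = 5: D(5) = 5(5 + 3/2) = 65/2; numerator = 1(1/90) + 1(2/45) = 1/18; a_5 = (1/18)/(65/2) = 1/585

r = 1/2; a_0 = 1; a_1 = 2/5; a_2 = 1/5; a_3 = 2/45; a_4 = 1/90; a_5 = 1/585


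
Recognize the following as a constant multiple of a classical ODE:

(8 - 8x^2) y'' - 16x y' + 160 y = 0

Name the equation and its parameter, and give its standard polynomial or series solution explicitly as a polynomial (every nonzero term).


All three coefficients share the factor 8; dividing through by 8 gives  (1 - x^2) y'' - 2x y' + 20 y = 0.
This matches the Legendre equation (1 - x^2) y'' - 2x y' + n(n+1) y = 0 (note the -2x y' term) with n(n+1) = 20, so n = 4; the polynomial solution is P_4(x).
With y = sum_k a_k x^k, matching x^k gives (k+2)(k+1) a_{k+2} = [k(k+1) - n(n+1)] a_k = (k - 4)(k + 5) a_k. The right side vanishes at k = 4, so the series with the parity of 4 terminates at degree 4.
Standard normalization (P_n(1) = 1): leading coefficient (2n)!/(2^n (n!)^2) = 40320/(16*576) = 35/8, so a_4 = 35/8. Work downward with a_k = (k+1)(k+2) a_{k+2} / ((k - 4)(k + 5)):
  a_2 = (3)(4)(35/8) / ((2 - 4)(2 + 5)) = (105/2)/(-14) = -15/4
  a_0 = (1)(2)(-15/4) / ((0 - 4)(0 + 5)) = (-15/2)/(-20) = 3/8
Hence P_4(x) = 35 x^4/8 - 15 x^2/4 + 3/8.

P_4(x); series = 35 x^4/8 - 15 x^2/4 + 3/8


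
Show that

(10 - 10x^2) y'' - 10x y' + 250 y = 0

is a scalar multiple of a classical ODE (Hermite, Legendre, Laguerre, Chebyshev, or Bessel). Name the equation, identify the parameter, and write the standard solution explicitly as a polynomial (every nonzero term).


All three coefficients share the factor 10; dividing through by 10 gives  (1 - x^2) y'' - x y' + 25 y = 0.
This matches the Chebyshev equation (1 - x^2) y'' - x y' + n^2 y = 0 (note the -x y' term, not -2x y') with n^2 = 25, so n = 5; the polynomial solution is T_5(x).
With y = sum_k a_k x^k, matching x^k gives (k+2)(k+1) a_{k+2} = (k^2 - n^2) a_k = (k - 5)(k + 5) a_k. The right side vanishes at k = 5, so the series with the parity of 5 terminates at degree 5.
Standard normalization: leading coefficient of T_n is 2^(n-1), so a_5 = 2^4 = 16. Work downward with a_k = (k+1)(k+2) a_{k+2} / ((k - 5)(k + 5)):
  a_3 = (4)(5)(16) / ((3 - 5)(3 + 5)) = 320/(-16) = -20
  a_1 = (2)(3)(-20) / ((1 - 5)(1 + 5)) = -120/(-24) = 5
Hence T_5(x) = 16 x^5 - 20 x^3 + 5 x.

T_5(x); series = 16 x^5 - 20 x^3 + 5 x


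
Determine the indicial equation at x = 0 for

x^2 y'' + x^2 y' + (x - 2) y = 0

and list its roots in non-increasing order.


Divide by x^2 to reach normal form y'' + P_1(x) y' + P_2(x) y = 0 with P_1(x) = 1 and P_2(x) = 1/x - 2/x^2.
x = 0 is a singular point because the y-coefficient 1/x - 2/x^2 has a pole at x = 0.
It is a regular singular point because x P_1(x) = p(x) = x and x^2 P_2(x) = q(x) = x - 2 are polynomials, hence analytic at x = 0.
p(0) = 0,  q(0) = -2.
Indicial equation: r(r-1) + p(0) r + q(0) = 0, i.e. r^2 + (p(0) - 1) r + q(0) = 0, i.e. r^2 - 1 r - 2 = 0.
Discriminant: (-1)^2 - 4(-2) = 9, so r = (1 ± 3)/2.
Solving: r_1 = 2, r_2 = -1.

indicial: r^2 - 1 r - 2 = 0; roots r_1 = 2, r_2 = -1


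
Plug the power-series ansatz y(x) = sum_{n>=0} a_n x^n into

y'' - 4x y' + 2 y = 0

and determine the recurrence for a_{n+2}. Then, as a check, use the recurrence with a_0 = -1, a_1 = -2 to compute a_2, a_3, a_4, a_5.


Substitute y = sum_n a_n x^n.
y''(x) has coefficient (n+2)(n+1) a_{n+2} at x^n;
-4 x y'(x) has coefficient -4 n a_n at x^n (shift);
2 y(x) has coefficient 2 a_n at x^n.
Matching x^n: (n+2)(n+1) a_{n+2} + (-4n + 2) a_n = 0.
Thus a_{n+2} = (4n - 2) / ((n+1)(n+2)) * a_n.

Check with a_0 = -1, a_1 = -2 (apply the recurrence for n = 0, 1, 2, 3): a_0 = -1, a_1 = -2, a_2 = 1, a_3 = -2/3, a_4 = 1/2, a_5 = -1/3.

a_(n+2) = (4n - 2) / ((n+1)(n+2)) * a_n; check: a_0 = -1, a_1 = -2, a_2 = 1, a_3 = -2/3, a_4 = 1/2, a_5 = -1/3


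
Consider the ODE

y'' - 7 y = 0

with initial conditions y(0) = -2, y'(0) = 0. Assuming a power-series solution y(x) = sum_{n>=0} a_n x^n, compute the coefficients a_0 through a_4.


Ansatz: y(x) = sum_{n>=0} a_n x^n, so y'(x) = sum_{n>=1} n a_n x^(n-1) and y''(x) = sum_{n>=2} n(n-1) a_n x^(n-2).
Substitute into P(x) y'' + Q(x) y' + R(x) y = 0 with P(x) = 1, Q(x) = 0, R(x) = -7, and match powers of x.
Initial conditions: a_0 = -2, a_1 = 0.
Setting the coefficient of each power of x to zero and solving order by order (substituting the coefficients already found):
  x^0: 2 a_2 - 7 a_0 = 0  ->  2 a_2 = 7 a_0 = -14  ->  a_2 = -7
  x^1: 6 a_3 - 7 a_1 = 0  ->  6 a_3 = 7 a_1 = 0  ->  a_3 = 0
  x^2: 12 a_4 - 7 a_2 = 0  ->  12 a_4 = 7 a_2 = -49  ->  a_4 = -49/12
Truncated series: y(x) = -2 - 7 x^2 - (49/12) x^4 + O(x^5).

a_0 = -2; a_1 = 0; a_2 = -7; a_3 = 0; a_4 = -49/12


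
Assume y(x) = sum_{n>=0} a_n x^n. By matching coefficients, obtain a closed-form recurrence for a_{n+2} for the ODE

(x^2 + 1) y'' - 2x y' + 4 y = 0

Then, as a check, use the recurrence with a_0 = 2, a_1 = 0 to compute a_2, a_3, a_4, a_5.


Substitute y = sum_n a_n x^n.
(1 + 1 x^2) y'' contributes (n+2)(n+1) a_{n+2} + n(n-1) a_n at x^n.
-2 x y'(x) contributes -2 n a_n at x^n.
4 y(x) contributes 4 a_n at x^n.
Matching x^n: (n+2)(n+1) a_{n+2} + (n(n-1) - 2 n + 4) a_n = 0.
Thus a_{n+2} = (-n(n-1) + 2 n - 4) / ((n+1)(n+2)) * a_n.

Check with a_0 = 2, a_1 = 0 (apply the recurrence for n = 0, 1, 2, 3): a_0 = 2, a_1 = 0, a_2 = -4, a_3 = 0, a_4 = 2/3, a_5 = 0.

a_(n+2) = (-n(n-1) + 2 n - 4) / ((n+1)(n+2)) * a_n; check: a_0 = 2, a_1 = 0, a_2 = -4, a_3 = 0, a_4 = 2/3, a_5 = 0


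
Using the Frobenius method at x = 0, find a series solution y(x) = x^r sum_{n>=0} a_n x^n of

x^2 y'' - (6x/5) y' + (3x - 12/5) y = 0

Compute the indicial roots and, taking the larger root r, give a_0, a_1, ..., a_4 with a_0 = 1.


Write in Frobenius form y'' + (p(x)/x) y' + (q(x)/x^2) y = 0:
  p(x) = -6/5,  q(x) = 3x - 12/5.
Indicial equation: r(r-1) + (-6/5) r + (-12/5) = 0 -> roots r_1 = 3, r_2 = -4/5.
Take r = r_1 = 3. Let y(x) = x^r sum_{n>=0} a_n x^n with a_0 = 1.
Substitute y = x^r sum a_n x^n and match x^{r+n}. The recurrence is
  D(n) a_n + 3 a_{n-1} = 0,  where D(n) = (r+n)(r+n-1) + (-6/5)(r+n) + (-12/5).
  a_n = -3 / D(n) * a_{n-1}.
Since the indicial polynomial factors as (r - r_1)(r - r_2), D(n) = (r_1 + n - r_1)(r_1 + n - r_2) = n(n + 19/5).
Evaluating step by step (a_0 = 1):
  n = 1: D(1) = 1(1 + 19/5) = 24/5; numerator = -3(1) = -3; a_1 = (-3)/(24/5) = -5/8
  n = 2: D(2) = 2(2 + 19/5) = 58/5; numerator = -3(-5/8) = 15/8; a_2 = (15/8)/(58/5) = 75/464
  n = 3: D(3) = 3(3 + 19/5) = 102/5; numerator = -3(75/464) = -225/464; a_3 = (-225/464)/(102/5) = -375/15776
  n = 4: D(4) = 4(4 + 19/5) = 156/5; numerator = -3(-375/15776) = 1125/15776; a_4 = (1125/15776)/(156/5) = 1875/820352

r = 3; a_0 = 1; a_1 = -5/8; a_2 = 75/464; a_3 = -375/15776; a_4 = 1875/820352


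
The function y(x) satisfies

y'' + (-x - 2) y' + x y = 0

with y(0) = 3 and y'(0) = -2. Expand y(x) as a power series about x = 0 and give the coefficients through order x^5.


Ansatz: y(x) = sum_{n>=0} a_n x^n, so y'(x) = sum_{n>=1} n a_n x^(n-1) and y''(x) = sum_{n>=2} n(n-1) a_n x^(n-2).
Substitute into P(x) y'' + Q(x) y' + R(x) y = 0 with P(x) = 1, Q(x) = -x - 2, R(x) = x, and match powers of x.
Initial conditions: a_0 = 3, a_1 = -2.
Setting the coefficient of each power of x to zero and solving order by order (substituting the coefficients already found):
  x^0: 2 a_2 - 2 a_1 = 0  ->  2 a_2 = 2 a_1 = -4  ->  a_2 = -2
  x^1: 6 a_3 - 4 a_2 - a_1 + a_0 = 0  ->  6 a_3 = 4 a_2 + a_1 - a_0 = -13  ->  a_3 = -13/6
  x^2: 12 a_4 - 6 a_3 - 2 a_2 + a_1 = 0  ->  12 a_4 = 6 a_3 + 2 a_2 - a_1 = -15  ->  a_4 = -5/4
  x^3: 20 a_5 - 8 a_4 - 3 a_3 + a_2 = 0  ->  20 a_5 = 8 a_4 + 3 a_3 - a_2 = -29/2  ->  a_5 = -29/40
Truncated series: y(x) = 3 - 2 x - 2 x^2 - (13/6) x^3 - (5/4) x^4 - (29/40) x^5 + O(x^6).

a_0 = 3; a_1 = -2; a_2 = -2; a_3 = -13/6; a_4 = -5/4; a_5 = -29/40


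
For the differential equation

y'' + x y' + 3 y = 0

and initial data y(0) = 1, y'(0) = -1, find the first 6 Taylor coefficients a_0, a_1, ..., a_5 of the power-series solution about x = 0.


Ansatz: y(x) = sum_{n>=0} a_n x^n, so y'(x) = sum_{n>=1} n a_n x^(n-1) and y''(x) = sum_{n>=2} n(n-1) a_n x^(n-2).
Substitute into P(x) y'' + Q(x) y' + R(x) y = 0 with P(x) = 1, Q(x) = x, R(x) = 3, and match powers of x.
Initial conditions: a_0 = 1, a_1 = -1.
Setting the coefficient of each power of x to zero and solving order by order (substituting the coefficients already found):
  x^0: 2 a_2 + 3 a_0 = 0  ->  2 a_2 = -3 a_0 = -3  ->  a_2 = -3/2
  x^1: 6 a_3 + 4 a_1 = 0  ->  6 a_3 = -4 a_1 = 4  ->  a_3 = 2/3
  x^2: 12 a_4 + 5 a_2 = 0  ->  12 a_4 = -5 a_2 = 15/2  ->  a_4 = 5/8
  x^3: 20 a_5 + 6 a_3 = 0  ->  20 a_5 = -6 a_3 = -4  ->  a_5 = -1/5
Truncated series: y(x) = 1 - x - (3/2) x^2 + (2/3) x^3 + (5/8) x^4 - (1/5) x^5 + O(x^6).

a_0 = 1; a_1 = -1; a_2 = -3/2; a_3 = 2/3; a_4 = 5/8; a_5 = -1/5


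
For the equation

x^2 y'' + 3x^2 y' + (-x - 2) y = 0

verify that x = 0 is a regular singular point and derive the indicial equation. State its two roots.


Divide by x^2 to reach normal form y'' + P_1(x) y' + P_2(x) y = 0 with P_1(x) = 3 and P_2(x) = -1/x - 2/x^2.
x = 0 is a singular point because the y-coefficient -1/x - 2/x^2 has a pole at x = 0.
It is a regular singular point because x P_1(x) = p(x) = 3x and x^2 P_2(x) = q(x) = -x - 2 are polynomials, hence analytic at x = 0.
p(0) = 0,  q(0) = -2.
Indicial equation: r(r-1) + p(0) r + q(0) = 0, i.e. r^2 + (p(0) - 1) r + q(0) = 0, i.e. r^2 - 1 r - 2 = 0.
Discriminant: (-1)^2 - 4(-2) = 9, so r = (1 ± 3)/2.
Solving: r_1 = 2, r_2 = -1.

indicial: r^2 - 1 r - 2 = 0; roots r_1 = 2, r_2 = -1


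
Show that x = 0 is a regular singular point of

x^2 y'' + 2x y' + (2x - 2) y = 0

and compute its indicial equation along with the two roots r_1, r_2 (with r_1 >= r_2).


Divide by x^2 to reach normal form y'' + P_1(x) y' + P_2(x) y = 0 with P_1(x) = 2/x and P_2(x) = 2/x - 2/x^2.
x = 0 is a singular point because the y'-coefficient 2/x has a pole at x = 0 and the y-coefficient 2/x - 2/x^2 has a pole at x = 0.
It is a regular singular point because x P_1(x) = p(x) = 2 and x^2 P_2(x) = q(x) = 2x - 2 are polynomials, hence analytic at x = 0.
p(0) = 2,  q(0) = -2.
Indicial equation: r(r-1) + p(0) r + q(0) = 0, i.e. r^2 + (p(0) - 1) r + q(0) = 0, i.e. r^2 + 1 r - 2 = 0.
Discriminant: (1)^2 - 4(-2) = 9, so r = (-1 ± 3)/2.
Solving: r_1 = 1, r_2 = -2.

indicial: r^2 + 1 r - 2 = 0; roots r_1 = 1, r_2 = -2


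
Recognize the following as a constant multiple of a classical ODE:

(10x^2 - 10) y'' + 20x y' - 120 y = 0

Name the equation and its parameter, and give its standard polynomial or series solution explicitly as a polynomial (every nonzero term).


All three coefficients share the factor -10; dividing through by -10 gives  (1 - x^2) y'' - 2x y' + 12 y = 0.
This matches the Legendre equation (1 - x^2) y'' - 2x y' + n(n+1) y = 0 (note the -2x y' term) with n(n+1) = 12, so n = 3; the polynomial solution is P_3(x).
With y = sum_k a_k x^k, matching x^k gives (k+2)(k+1) a_{k+2} = [k(k+1) - n(n+1)] a_k = (k - 3)(k + 4) a_k. The right side vanishes at k = 3, so the series with the parity of 3 terminates at degree 3.
Standard normalization (P_n(1) = 1): leading coefficient (2n)!/(2^n (n!)^2) = 720/(8*36) = 5/2, so a_3 = 5/2. Work downward with a_k = (k+1)(k+2) a_{k+2} / ((k - 3)(k + 4)):
  a_1 = (2)(3)(5/2) / ((1 - 3)(1 + 4)) = 15/(-10) = -3/2
Hence P_3(x) = 5 x^3/2 - 3 x/2.

P_3(x); series = 5 x^3/2 - 3 x/2


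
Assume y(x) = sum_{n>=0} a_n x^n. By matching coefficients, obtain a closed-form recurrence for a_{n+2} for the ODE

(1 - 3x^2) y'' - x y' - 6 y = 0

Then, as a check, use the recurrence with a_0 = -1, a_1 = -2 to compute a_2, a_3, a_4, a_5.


Substitute y = sum_n a_n x^n.
(1 - 3 x^2) y'' contributes (n+2)(n+1) a_{n+2} - 3 n(n-1) a_n at x^n.
-x y'(x) contributes -n a_n at x^n.
-6 y(x) contributes -6 a_n at x^n.
Matching x^n: (n+2)(n+1) a_{n+2} + (-3 n(n-1) - n - 6) a_n = 0.
Thus a_{n+2} = (3 n(n-1) + n + 6) / ((n+1)(n+2)) * a_n.

Check with a_0 = -1, a_1 = -2 (apply the recurrence for n = 0, 1, 2, 3): a_0 = -1, a_1 = -2, a_2 = -3, a_3 = -7/3, a_4 = -7/2, a_5 = -63/20.

a_(n+2) = (3 n(n-1) + n + 6) / ((n+1)(n+2)) * a_n; check: a_0 = -1, a_1 = -2, a_2 = -3, a_3 = -7/3, a_4 = -7/2, a_5 = -63/20


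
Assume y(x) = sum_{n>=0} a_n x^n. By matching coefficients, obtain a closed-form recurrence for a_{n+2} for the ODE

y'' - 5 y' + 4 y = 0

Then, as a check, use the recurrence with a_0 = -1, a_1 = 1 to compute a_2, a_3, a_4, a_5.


Substitute y = sum_n a_n x^n.
y''(x) has coefficient (n+2)(n+1) a_{n+2} at x^n;
-5 y'(x) has coefficient -5 (n+1) a_{n+1} at x^n;
4 y(x) has coefficient 4 a_n at x^n.
Matching x^n: (n+2)(n+1) a_{n+2} - 5 (n+1) a_{n+1} + 4 a_n = 0.
Thus a_{n+2} = [5 (n+1) a_{n+1} - 4 a_n] / ((n+1)(n+2)).

Check with a_0 = -1, a_1 = 1 (apply the recurrence for n = 0, 1, 2, 3): a_0 = -1, a_1 = 1, a_2 = 9/2, a_3 = 41/6, a_4 = 169/24, a_5 = 227/40.

a_(n+2) = [5 (n+1) a_(n+1) - 4 a_n] / ((n+1)(n+2)); check: a_0 = -1, a_1 = 1, a_2 = 9/2, a_3 = 41/6, a_4 = 169/24, a_5 = 227/40


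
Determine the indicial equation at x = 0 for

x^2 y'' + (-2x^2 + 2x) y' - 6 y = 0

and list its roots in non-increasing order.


Divide by x^2 to reach normal form y'' + P_1(x) y' + P_2(x) y = 0 with P_1(x) = -2 + 2/x and P_2(x) = -6/x^2.
x = 0 is a singular point because the y'-coefficient -2 + 2/x has a pole at x = 0 and the y-coefficient -6/x^2 has a pole at x = 0.
It is a regular singular point because x P_1(x) = p(x) = 2 - 2x and x^2 P_2(x) = q(x) = -6 are polynomials, hence analytic at x = 0.
p(0) = 2,  q(0) = -6.
Indicial equation: r(r-1) + p(0) r + q(0) = 0, i.e. r^2 + (p(0) - 1) r + q(0) = 0, i.e. r^2 + 1 r - 6 = 0.
Discriminant: (1)^2 - 4(-6) = 25, so r = (-1 ± 5)/2.
Solving: r_1 = 2, r_2 = -3.

indicial: r^2 + 1 r - 6 = 0; roots r_1 = 2, r_2 = -3


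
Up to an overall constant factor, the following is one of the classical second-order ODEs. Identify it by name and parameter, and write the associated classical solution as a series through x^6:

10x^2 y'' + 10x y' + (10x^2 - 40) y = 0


All three coefficients share the factor 10; dividing through by 10 gives  x^2 y'' + x y' + (x^2 - 4) y = 0.
This matches the Bessel equation x^2 y'' + x y' + (x^2 - nu^2) y = 0 with nu^2 = 4, so nu = 2; the solution bounded at x = 0 is J_2(x).
Frobenius at x = 0: indicial roots ±nu; for r = nu the recurrence k(k + 2nu) c_k = -c_{k-2} gives the standard series J_nu(x) = sum_{k>=0} (-1)^k / (k! (k+nu)!) (x/2)^(2k+nu). Evaluate the first 3 terms:
  k = 0: (-1)^0 / (0! * 2! * 2^2) x^2 = 1/(1*2*4) x^2 = (1/8) x^2
  k = 1: (-1)^1 / (1! * 3! * 2^4) x^4 = -1/(1*6*16) x^4 = (-1/96) x^4
  k = 2: (-1)^2 / (2! * 4! * 2^6) x^6 = 1/(2*24*64) x^6 = (1/3072) x^6
Hence J_2(x) = x^6/3072 - x^4/96 + x^2/8 + ....

J_2(x); series = x^6/3072 - x^4/96 + x^2/8


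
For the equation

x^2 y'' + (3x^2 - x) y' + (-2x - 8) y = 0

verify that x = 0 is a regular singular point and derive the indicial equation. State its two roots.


Divide by x^2 to reach normal form y'' + P_1(x) y' + P_2(x) y = 0 with P_1(x) = 3 - 1/x and P_2(x) = -2/x - 8/x^2.
x = 0 is a singular point because the y'-coefficient 3 - 1/x has a pole at x = 0 and the y-coefficient -2/x - 8/x^2 has a pole at x = 0.
It is a regular singular point because x P_1(x) = p(x) = 3x - 1 and x^2 P_2(x) = q(x) = -2x - 8 are polynomials, hence analytic at x = 0.
p(0) = -1,  q(0) = -8.
Indicial equation: r(r-1) + p(0) r + q(0) = 0, i.e. r^2 + (p(0) - 1) r + q(0) = 0, i.e. r^2 - 2 r - 8 = 0.
Discriminant: (-2)^2 - 4(-8) = 36, so r = (2 ± 6)/2.
Solving: r_1 = 4, r_2 = -2.

indicial: r^2 - 2 r - 8 = 0; roots r_1 = 4, r_2 = -2


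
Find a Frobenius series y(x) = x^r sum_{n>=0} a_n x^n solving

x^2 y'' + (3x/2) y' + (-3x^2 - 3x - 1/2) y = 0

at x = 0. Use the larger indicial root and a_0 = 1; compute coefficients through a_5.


Write in Frobenius form y'' + (p(x)/x) y' + (q(x)/x^2) y = 0:
  p(x) = 3/2,  q(x) = -3x^2 - 3x - 1/2.
Indicial equation: r(r-1) + (3/2) r + (-1/2) = 0 -> roots r_1 = 1/2, r_2 = -1.
Take r = r_1 = 1/2. Let y(x) = x^r sum_{n>=0} a_n x^n with a_0 = 1.
Substitute y = x^r sum a_n x^n and match x^{r+n}. The recurrence is
  D(n) a_n - 3 a_{n-1} - 3 a_{n-2} = 0,  where D(n) = (r+n)(r+n-1) + (3/2)(r+n) + (-1/2).
  a_n = [3 a_{n-1} + 3 a_{n-2}] / D(n).
Since the indicial polynomial factors as (r - r_1)(r - r_2), D(n) = (r_1 + n - r_1)(r_1 + n - r_2) = n(n + 3/2).
Evaluating step by step (a_0 = 1):
  n = 1: D(1) = 1(1 + 3/2) = 5/2; numerator = 3(1) = 3; a_1 = (3)/(5/2) = 6/5
  n = 2: D(2) = 2(2 + 3/2) = 7; numerator = 3(6/5) + 3(1) = 33/5; a_2 = (33/5)/(7) = 33/35
  n = 3: D(3) = 3(3 + 3/2) = 27/2; numerator = 3(33/35) + 3(6/5) = 45/7; a_3 = (45/7)/(27/2) = 10/21
  n = 4: D(4) = 4(4 + 3/2) = 22; numerator = 3(10/21) + 3(33/35) = 149/35; a_4 = (149/35)/(22) = 149/770
  n = 5: D(5) = 5(5 + 3/2) = 65/2; numerator = 3(149/770) + 3(10/21) = 221/110; a_5 = (221/110)/(65/2) = 17/275

r = 1/2; a_0 = 1; a_1 = 6/5; a_2 = 33/35; a_3 = 10/21; a_4 = 149/770; a_5 = 17/275


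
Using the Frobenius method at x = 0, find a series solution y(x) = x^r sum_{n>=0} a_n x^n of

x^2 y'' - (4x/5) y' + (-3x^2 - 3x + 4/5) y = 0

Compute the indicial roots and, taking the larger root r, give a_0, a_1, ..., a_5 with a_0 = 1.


Write in Frobenius form y'' + (p(x)/x) y' + (q(x)/x^2) y = 0:
  p(x) = -4/5,  q(x) = -3x^2 - 3x + 4/5.
Indicial equation: r(r-1) + (-4/5) r + (4/5) = 0 -> roots r_1 = 1, r_2 = 4/5.
Take r = r_1 = 1. Let y(x) = x^r sum_{n>=0} a_n x^n with a_0 = 1.
Substitute y = x^r sum a_n x^n and match x^{r+n}. The recurrence is
  D(n) a_n - 3 a_{n-1} - 3 a_{n-2} = 0,  where D(n) = (r+n)(r+n-1) + (-4/5)(r+n) + (4/5).
  a_n = [3 a_{n-1} + 3 a_{n-2}] / D(n).
Since the indicial polynomial factors as (r - r_1)(r - r_2), D(n) = (r_1 + n - r_1)(r_1 + n - r_2) = n(n + 1/5).
Evaluating step by step (a_0 = 1):
  n = 1: D(1) = 1(1 + 1/5) = 6/5; numerator = 3(1) = 3; a_1 = (3)/(6/5) = 5/2
  n = 2: D(2) = 2(2 + 1/5) = 22/5; numerator = 3(5/2) + 3(1) = 21/2; a_2 = (21/2)/(22/5) = 105/44
  n = 3: D(3) = 3(3 + 1/5) = 48/5; numerator = 3(105/44) + 3(5/2) = 645/44; a_3 = (645/44)/(48/5) = 1075/704
  n = 4: D(4) = 4(4 + 1/5) = 84/5; numerator = 3(1075/704) + 3(105/44) = 8265/704; a_4 = (8265/704)/(84/5) = 13775/19712
  n = 5: D(5) = 5(5 + 1/5) = 26; numerator = 3(13775/19712) + 3(1075/704) = 131625/19712; a_5 = (131625/19712)/(26) = 10125/39424

r = 1; a_0 = 1; a_1 = 5/2; a_2 = 105/44; a_3 = 1075/704; a_4 = 13775/19712; a_5 = 10125/39424


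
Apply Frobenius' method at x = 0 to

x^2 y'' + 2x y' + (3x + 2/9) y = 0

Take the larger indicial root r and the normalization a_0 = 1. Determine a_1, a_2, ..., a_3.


Write in Frobenius form y'' + (p(x)/x) y' + (q(x)/x^2) y = 0:
  p(x) = 2,  q(x) = 3x + 2/9.
Indicial equation: r(r-1) + (2) r + (2/9) = 0 -> roots r_1 = -1/3, r_2 = -2/3.
Take r = r_1 = -1/3. Let y(x) = x^r sum_{n>=0} a_n x^n with a_0 = 1.
Substitute y = x^r sum a_n x^n and match x^{r+n}. The recurrence is
  D(n) a_n + 3 a_{n-1} = 0,  where D(n) = (r+n)(r+n-1) + (2)(r+n) + (2/9).
  a_n = -3 / D(n) * a_{n-1}.
Since the indicial polynomial factors as (r - r_1)(r - r_2), D(n) = (r_1 + n - r_1)(r_1 + n - r_2) = n(n + 1/3).
Evaluating step by step (a_0 = 1):
  n = 1: D(1) = 1(1 + 1/3) = 4/3; numerator = -3(1) = -3; a_1 = (-3)/(4/3) = -9/4
  n = 2: D(2) = 2(2 + 1/3) = 14/3; numerator = -3(-9/4) = 27/4; a_2 = (27/4)/(14/3) = 81/56
  n = 3: D(3) = 3(3 + 1/3) = 10; numerator = -3(81/56) = -243/56; a_3 = (-243/56)/(10) = -243/560

r = -1/3; a_0 = 1; a_1 = -9/4; a_2 = 81/56; a_3 = -243/560


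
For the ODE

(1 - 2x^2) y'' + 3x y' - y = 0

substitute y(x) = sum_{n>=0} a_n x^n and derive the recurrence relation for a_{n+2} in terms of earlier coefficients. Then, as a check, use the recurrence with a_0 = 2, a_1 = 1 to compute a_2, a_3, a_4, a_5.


Substitute y = sum_n a_n x^n.
(1 - 2 x^2) y'' contributes (n+2)(n+1) a_{n+2} - 2 n(n-1) a_n at x^n.
3 x y'(x) contributes 3 n a_n at x^n.
-y(x) contributes -1 a_n at x^n.
Matching x^n: (n+2)(n+1) a_{n+2} + (-2 n(n-1) + 3 n - 1) a_n = 0.
Thus a_{n+2} = (2 n(n-1) - 3 n + 1) / ((n+1)(n+2)) * a_n.

Check with a_0 = 2, a_1 = 1 (apply the recurrence for n = 0, 1, 2, 3): a_0 = 2, a_1 = 1, a_2 = 1, a_3 = -1/3, a_4 = -1/12, a_5 = -1/15.

a_(n+2) = (2 n(n-1) - 3 n + 1) / ((n+1)(n+2)) * a_n; check: a_0 = 2, a_1 = 1, a_2 = 1, a_3 = -1/3, a_4 = -1/12, a_5 = -1/15


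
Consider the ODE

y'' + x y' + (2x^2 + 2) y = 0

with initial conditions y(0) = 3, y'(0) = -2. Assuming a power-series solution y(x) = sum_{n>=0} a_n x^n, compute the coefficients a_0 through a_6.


Ansatz: y(x) = sum_{n>=0} a_n x^n, so y'(x) = sum_{n>=1} n a_n x^(n-1) and y''(x) = sum_{n>=2} n(n-1) a_n x^(n-2).
Substitute into P(x) y'' + Q(x) y' + R(x) y = 0 with P(x) = 1, Q(x) = x, R(x) = 2x^2 + 2, and match powers of x.
Initial conditions: a_0 = 3, a_1 = -2.
Setting the coefficient of each power of x to zero and solving order by order (substituting the coefficients already found):
  x^0: 2 a_2 + 2 a_0 = 0  ->  2 a_2 = -2 a_0 = -6  ->  a_2 = -3
  x^1: 6 a_3 + 3 a_1 = 0  ->  6 a_3 = -3 a_1 = 6  ->  a_3 = 1
  x^2: 12 a_4 + 4 a_2 + 2 a_0 = 0  ->  12 a_4 = -4 a_2 - 2 a_0 = 6  ->  a_4 = 1/2
  x^3: 20 a_5 + 5 a_3 + 2 a_1 = 0  ->  20 a_5 = -5 a_3 - 2 a_1 = -1  ->  a_5 = -1/20
  x^4: 30 a_6 + 6 a_4 + 2 a_2 = 0  ->  30 a_6 = -6 a_4 - 2 a_2 = 3  ->  a_6 = 1/10
Truncated series: y(x) = 3 - 2 x - 3 x^2 + x^3 + (1/2) x^4 - (1/20) x^5 + (1/10) x^6 + O(x^7).

a_0 = 3; a_1 = -2; a_2 = -3; a_3 = 1; a_4 = 1/2; a_5 = -1/20; a_6 = 1/10


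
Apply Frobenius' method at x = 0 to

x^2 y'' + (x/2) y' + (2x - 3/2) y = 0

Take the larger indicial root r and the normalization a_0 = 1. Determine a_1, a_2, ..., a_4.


Write in Frobenius form y'' + (p(x)/x) y' + (q(x)/x^2) y = 0:
  p(x) = 1/2,  q(x) = 2x - 3/2.
Indicial equation: r(r-1) + (1/2) r + (-3/2) = 0 -> roots r_1 = 3/2, r_2 = -1.
Take r = r_1 = 3/2. Let y(x) = x^r sum_{n>=0} a_n x^n with a_0 = 1.
Substitute y = x^r sum a_n x^n and match x^{r+n}. The recurrence is
  D(n) a_n + 2 a_{n-1} = 0,  where D(n) = (r+n)(r+n-1) + (1/2)(r+n) + (-3/2).
  a_n = -2 / D(n) * a_{n-1}.
Since the indicial polynomial factors as (r - r_1)(r - r_2), D(n) = (r_1 + n - r_1)(r_1 + n - r_2) = n(n + 5/2).
Evaluating step by step (a_0 = 1):
  n = 1: D(1) = 1(1 + 5/2) = 7/2; numerator = -2(1) = -2; a_1 = (-2)/(7/2) = -4/7
  n = 2: D(2) = 2(2 + 5/2) = 9; numerator = -2(-4/7) = 8/7; a_2 = (8/7)/(9) = 8/63
  n = 3: D(3) = 3(3 + 5/2) = 33/2; numerator = -2(8/63) = -16/63; a_3 = (-16/63)/(33/2) = -32/2079
  n = 4: D(4) = 4(4 + 5/2) = 26; numerator = -2(-32/2079) = 64/2079; a_4 = (64/2079)/(26) = 32/27027

r = 3/2; a_0 = 1; a_1 = -4/7; a_2 = 8/63; a_3 = -32/2079; a_4 = 32/27027


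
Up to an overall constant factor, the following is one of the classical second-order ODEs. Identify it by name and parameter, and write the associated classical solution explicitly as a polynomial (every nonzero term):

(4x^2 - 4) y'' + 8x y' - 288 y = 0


All three coefficients share the factor -4; dividing through by -4 gives  (1 - x^2) y'' - 2x y' + 72 y = 0.
This matches the Legendre equation (1 - x^2) y'' - 2x y' + n(n+1) y = 0 (note the -2x y' term) with n(n+1) = 72, so n = 8; the polynomial solution is P_8(x).
With y = sum_k a_k x^k, matching x^k gives (k+2)(k+1) a_{k+2} = [k(k+1) - n(n+1)] a_k = (k - 8)(k + 9) a_k. The right side vanishes at k = 8, so the series with the parity of 8 terminates at degree 8.
Standard normalization (P_n(1) = 1): leading coefficient (2n)!/(2^n (n!)^2) = 20922789888000/(256*1625702400) = 6435/128, so a_8 = 6435/128. Work downward with a_k = (k+1)(k+2) a_{k+2} / ((k - 8)(k + 9)):
  a_6 = (7)(8)(6435/128) / ((6 - 8)(6 + 9)) = (45045/16)/(-30) = -3003/32
  a_4 = (5)(6)(-3003/32) / ((4 - 8)(4 + 9)) = (-45045/16)/(-52) = 3465/64
  a_2 = (3)(4)(3465/64) / ((2 - 8)(2 + 9)) = (10395/16)/(-66) = -315/32
  a_0 = (1)(2)(-315/32) / ((0 - 8)(0 + 9)) = (-315/16)/(-72) = 35/128
Hence P_8(x) = 6435 x^8/128 - 3003 x^6/32 + 3465 x^4/64 - 315 x^2/32 + 35/128.

P_8(x); series = 6435 x^8/128 - 3003 x^6/32 + 3465 x^4/64 - 315 x^2/32 + 35/128


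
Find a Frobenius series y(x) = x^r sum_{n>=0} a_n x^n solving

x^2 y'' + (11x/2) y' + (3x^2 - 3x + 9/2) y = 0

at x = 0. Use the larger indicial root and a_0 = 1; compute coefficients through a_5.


Write in Frobenius form y'' + (p(x)/x) y' + (q(x)/x^2) y = 0:
  p(x) = 11/2,  q(x) = 3x^2 - 3x + 9/2.
Indicial equation: r(r-1) + (11/2) r + (9/2) = 0 -> roots r_1 = -3/2, r_2 = -3.
Take r = r_1 = -3/2. Let y(x) = x^r sum_{n>=0} a_n x^n with a_0 = 1.
Substitute y = x^r sum a_n x^n and match x^{r+n}. The recurrence is
  D(n) a_n - 3 a_{n-1} + 3 a_{n-2} = 0,  where D(n) = (r+n)(r+n-1) + (11/2)(r+n) + (9/2).
  a_n = [3 a_{n-1} - 3 a_{n-2}] / D(n).
Since the indicial polynomial factors as (r - r_1)(r - r_2), D(n) = (r_1 + n - r_1)(r_1 + n - r_2) = n(n + 3/2).
Evaluating step by step (a_0 = 1):
  n = 1: D(1) = 1(1 + 3/2) = 5/2; numerator = 3(1) = 3; a_1 = (3)/(5/2) = 6/5
  n = 2: D(2) = 2(2 + 3/2) = 7; numerator = 3(6/5) - 3(1) = 3/5; a_2 = (3/5)/(7) = 3/35
  n = 3: D(3) = 3(3 + 3/2) = 27/2; numerator = 3(3/35) - 3(6/5) = -117/35; a_3 = (-117/35)/(27/2) = -26/105
  n = 4: D(4) = 4(4 + 3/2) = 22; numerator = 3(-26/105) - 3(3/35) = -1; a_4 = (-1)/(22) = -1/22
  n = 5: D(5) = 5(5 + 3/2) = 65/2; numerator = 3(-1/22) - 3(-26/105) = 467/770; a_5 = (467/770)/(65/2) = 467/25025

r = -3/2; a_0 = 1; a_1 = 6/5; a_2 = 3/35; a_3 = -26/105; a_4 = -1/22; a_5 = 467/25025
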